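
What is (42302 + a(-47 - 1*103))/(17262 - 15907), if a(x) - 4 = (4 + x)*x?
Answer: 64206/1355 ≈ 47.385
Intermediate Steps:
a(x) = 4 + x*(4 + x) (a(x) = 4 + (4 + x)*x = 4 + x*(4 + x))
(42302 + a(-47 - 1*103))/(17262 - 15907) = (42302 + (4 + (-47 - 1*103)**2 + 4*(-47 - 1*103)))/(17262 - 15907) = (42302 + (4 + (-47 - 103)**2 + 4*(-47 - 103)))/1355 = (42302 + (4 + (-150)**2 + 4*(-150)))*(1/1355) = (42302 + (4 + 22500 - 600))*(1/1355) = (42302 + 21904)*(1/1355) = 64206*(1/1355) = 64206/1355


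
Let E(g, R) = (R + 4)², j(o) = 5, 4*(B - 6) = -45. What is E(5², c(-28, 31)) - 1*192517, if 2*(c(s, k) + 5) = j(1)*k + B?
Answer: -11971807/64 ≈ -1.8706e+5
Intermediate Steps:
B = -21/4 (B = 6 + (¼)*(-45) = 6 - 45/4 = -21/4 ≈ -5.2500)
c(s, k) = -61/8 + 5*k/2 (c(s, k) = -5 + (5*k - 21/4)/2 = -5 + (-21/4 + 5*k)/2 = -5 + (-21/8 + 5*k/2) = -61/8 + 5*k/2)
E(g, R) = (4 + R)²
E(5², c(-28, 31)) - 1*192517 = (4 + (-61/8 + (5/2)*31))² - 1*192517 = (4 + (-61/8 + 155/2))² - 192517 = (4 + 559/8)² - 192517 = (591/8)² - 192517 = 349281/64 - 192517 = -11971807/64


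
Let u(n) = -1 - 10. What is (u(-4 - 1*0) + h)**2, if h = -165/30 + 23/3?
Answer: 2809/36 ≈ 78.028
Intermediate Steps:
h = 13/6 (h = -165*1/30 + 23*(1/3) = -11/2 + 23/3 = 13/6 ≈ 2.1667)
u(n) = -11
(u(-4 - 1*0) + h)**2 = (-11 + 13/6)**2 = (-53/6)**2 = 2809/36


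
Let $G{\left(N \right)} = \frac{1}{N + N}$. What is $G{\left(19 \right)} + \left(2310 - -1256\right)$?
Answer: $\frac{135509}{38} \approx 3566.0$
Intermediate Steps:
$G{\left(N \right)} = \frac{1}{2 N}$
$G{\left(19 \right)} + \left(2310 - -1256\right) = \frac{1}{2 \cdot 19} + \left(2310 - -1256\right) = \frac{1}{2} \cdot \frac{1}{19} + \left(2310 + 1256\right) = \frac{1}{38} + 3566 = \frac{135509}{38}$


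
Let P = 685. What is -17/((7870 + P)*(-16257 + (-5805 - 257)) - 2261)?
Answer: 17/190941306 ≈ 8.9033e-8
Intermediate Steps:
-17/((7870 + P)*(-16257 + (-5805 - 257)) - 2261) = -17/((7870 + 685)*(-16257 + (-5805 - 257)) - 2261) = -17/(8555*(-16257 - 6062) - 2261) = -17/(8555*(-22319) - 2261) = -17/(-190939045 - 2261) = -17/(-190941306) = -1/190941306*(-17) = 17/190941306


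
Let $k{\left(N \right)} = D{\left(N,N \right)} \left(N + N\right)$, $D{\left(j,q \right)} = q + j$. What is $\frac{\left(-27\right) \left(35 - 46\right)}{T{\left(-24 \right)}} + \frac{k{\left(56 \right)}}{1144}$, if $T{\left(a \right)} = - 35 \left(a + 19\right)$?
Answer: $\frac{316871}{25025} \approx 12.662$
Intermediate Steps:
$D{\left(j,q \right)} = j + q$
$k{\left(N \right)} = 4 N^{2}$ ($k{\left(N \right)} = \left(N + N\right) \left(N + N\right) = 2 N 2 N = 4 N^{2}$)
$T{\left(a \right)} = -665 - 35 a$ ($T{\left(a \right)} = - 35 \left(19 + a\right) = -665 - 35 a$)
$\frac{\left(-27\right) \left(35 - 46\right)}{T{\left(-24 \right)}} + \frac{k{\left(56 \right)}}{1144} = \frac{\left(-27\right) \left(35 - 46\right)}{-665 - -840} + \frac{4 \cdot 56^{2}}{1144} = \frac{\left(-27\right) \left(-11\right)}{-665 + 840} + 4 \cdot 3136 \cdot \frac{1}{1144} = \frac{297}{175} + 12544 \cdot \frac{1}{1144} = 297 \cdot \frac{1}{175} + \frac{1568}{143} = \frac{297}{175} + \frac{1568}{143} = \frac{316871}{25025}$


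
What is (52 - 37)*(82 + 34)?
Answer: 1740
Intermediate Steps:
(52 - 37)*(82 + 34) = 15*116 = 1740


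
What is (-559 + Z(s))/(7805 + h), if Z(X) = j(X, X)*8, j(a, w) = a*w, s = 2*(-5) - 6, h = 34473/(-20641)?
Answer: 30734449/161068532 ≈ 0.19082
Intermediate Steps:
h = -34473/20641 (h = 34473*(-1/20641) = -34473/20641 ≈ -1.6701)
s = -16 (s = -10 - 6 = -16)
Z(X) = 8*X² (Z(X) = (X*X)*8 = X²*8 = 8*X²)
(-559 + Z(s))/(7805 + h) = (-559 + 8*(-16)²)/(7805 - 34473/20641) = (-559 + 8*256)/(161068532/20641) = (-559 + 2048)*(20641/161068532) = 1489*(20641/161068532) = 30734449/161068532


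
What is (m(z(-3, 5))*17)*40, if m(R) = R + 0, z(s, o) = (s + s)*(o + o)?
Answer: -40800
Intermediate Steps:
z(s, o) = 4*o*s (z(s, o) = (2*s)*(2*o) = 4*o*s)
m(R) = R
(m(z(-3, 5))*17)*40 = ((4*5*(-3))*17)*40 = -60*17*40 = -1020*40 = -40800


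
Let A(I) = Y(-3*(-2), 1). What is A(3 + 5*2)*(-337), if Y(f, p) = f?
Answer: -2022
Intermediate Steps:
A(I) = 6 (A(I) = -3*(-2) = 6)
A(3 + 5*2)*(-337) = 6*(-337) = -2022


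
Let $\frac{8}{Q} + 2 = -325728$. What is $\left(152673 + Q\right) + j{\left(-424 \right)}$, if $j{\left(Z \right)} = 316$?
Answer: $\frac{24916553481}{162865} \approx 1.5299 \cdot 10^{5}$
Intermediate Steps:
$Q = - \frac{4}{162865}$ ($Q = \frac{8}{-2 - 325728} = \frac{8}{-325730} = 8 \left(- \frac{1}{325730}\right) = - \frac{4}{162865} \approx -2.456 \cdot 10^{-5}$)
$\left(152673 + Q\right) + j{\left(-424 \right)} = \left(152673 - \frac{4}{162865}\right) + 316 = \frac{24865088141}{162865} + 316 = \frac{24916553481}{162865}$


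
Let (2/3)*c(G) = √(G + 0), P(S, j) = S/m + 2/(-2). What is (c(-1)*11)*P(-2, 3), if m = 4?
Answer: -99*I/4 ≈ -24.75*I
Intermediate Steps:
P(S, j) = -1 + S/4 (P(S, j) = S/4 + 2/(-2) = S*(¼) + 2*(-½) = S/4 - 1 = -1 + S/4)
c(G) = 3*√G/2 (c(G) = 3*√(G + 0)/2 = 3*√G/2)
(c(-1)*11)*P(-2, 3) = ((3*√(-1)/2)*11)*(-1 + (¼)*(-2)) = ((3*I/2)*11)*(-1 - ½) = (33*I/2)*(-3/2) = -99*I/4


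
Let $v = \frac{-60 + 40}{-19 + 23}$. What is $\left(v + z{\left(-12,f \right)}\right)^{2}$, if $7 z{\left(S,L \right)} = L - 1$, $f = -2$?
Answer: $\frac{1444}{49} \approx 29.469$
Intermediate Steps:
$v = -5$ ($v = - \frac{20}{4} = \left(-20\right) \frac{1}{4} = -5$)
$z{\left(S,L \right)} = - \frac{1}{7} + \frac{L}{7}$ ($z{\left(S,L \right)} = \frac{L - 1}{7} = \frac{-1 + L}{7} = - \frac{1}{7} + \frac{L}{7}$)
$\left(v + z{\left(-12,f \right)}\right)^{2} = \left(-5 + \left(- \frac{1}{7} + \frac{1}{7} \left(-2\right)\right)\right)^{2} = \left(-5 - \frac{3}{7}\right)^{2} = \left(- \frac{38}{7}\right)^{2} = \frac{1444}{49}$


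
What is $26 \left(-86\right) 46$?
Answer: $-102856$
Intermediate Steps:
$26 \left(-86\right) 46 = \left(-2236\right) 46 = -102856$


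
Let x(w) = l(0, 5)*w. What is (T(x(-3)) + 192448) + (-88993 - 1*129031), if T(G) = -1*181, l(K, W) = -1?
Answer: -25757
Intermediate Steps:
x(w) = -w
T(G) = -181
(T(x(-3)) + 192448) + (-88993 - 1*129031) = (-181 + 192448) + (-88993 - 1*129031) = 192267 + (-88993 - 129031) = 192267 - 218024 = -25757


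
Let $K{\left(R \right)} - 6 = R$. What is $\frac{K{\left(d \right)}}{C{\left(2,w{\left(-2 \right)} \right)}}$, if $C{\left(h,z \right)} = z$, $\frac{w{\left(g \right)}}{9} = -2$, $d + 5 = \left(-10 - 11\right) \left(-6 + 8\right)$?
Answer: $\frac{41}{18} \approx 2.2778$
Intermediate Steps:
$d = -47$ ($d = -5 + \left(-10 - 11\right) \left(-6 + 8\right) = -5 - 42 = -47$)
$K{\left(R \right)} = 6 + R$
$w{\left(g \right)} = -18$ ($w{\left(g \right)} = 9 \left(-2\right) = -18$)
$\frac{K{\left(d \right)}}{C{\left(2,w{\left(-2 \right)} \right)}} = \frac{6 - 47}{-18} = \left(-41\right) \left(- \frac{1}{18}\right) = \frac{41}{18}$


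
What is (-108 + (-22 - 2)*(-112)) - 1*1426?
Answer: 1154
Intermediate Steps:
(-108 + (-22 - 2)*(-112)) - 1*1426 = (-108 - 24*(-112)) - 1426 = (-108 + 2688) - 1426 = 2580 - 1426 = 1154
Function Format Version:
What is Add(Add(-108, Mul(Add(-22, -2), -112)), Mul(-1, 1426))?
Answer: 1154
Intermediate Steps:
Add(Add(-108, Mul(Add(-22, -2), -112)), Mul(-1, 1426)) = Add(Add(-108, Mul(-24, -112)), -1426) = Add(Add(-108, 2688), -1426) = Add(2580, -1426) = 1154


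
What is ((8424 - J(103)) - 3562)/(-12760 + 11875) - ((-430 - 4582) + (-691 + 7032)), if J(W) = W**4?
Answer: 111369854/885 ≈ 1.2584e+5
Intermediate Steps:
((8424 - J(103)) - 3562)/(-12760 + 11875) - ((-430 - 4582) + (-691 + 7032)) = ((8424 - 1*103**4) - 3562)/(-12760 + 11875) - ((-430 - 4582) + (-691 + 7032)) = ((8424 - 1*112550881) - 3562)/(-885) - (-5012 + 6341) = ((8424 - 112550881) - 3562)*(-1/885) - 1*1329 = (-112542457 - 3562)*(-1/885) - 1329 = -112546019*(-1/885) - 1329 = 112546019/885 - 1329 = 111369854/885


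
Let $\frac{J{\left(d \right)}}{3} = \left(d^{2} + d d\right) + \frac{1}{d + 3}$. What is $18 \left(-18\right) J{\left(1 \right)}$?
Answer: $-2187$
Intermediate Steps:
$J{\left(d \right)} = \frac{3}{3 + d} + 6 d^{2}$ ($J{\left(d \right)} = 3 \left(\left(d^{2} + d d\right) + \frac{1}{d + 3}\right) = 3 \left(\left(d^{2} + d^{2}\right) + \frac{1}{3 + d}\right) = 3 \left(2 d^{2} + \frac{1}{3 + d}\right) = 3 \left(\frac{1}{3 + d} + 2 d^{2}\right) = \frac{3}{3 + d} + 6 d^{2}$)
$18 \left(-18\right) J{\left(1 \right)} = 18 \left(-18\right) \frac{3 \left(1 + 2 \cdot 1^{3} + 6 \cdot 1^{2}\right)}{3 + 1} = - 324 \frac{3 \left(1 + 2 \cdot 1 + 6 \cdot 1\right)}{4} = - 324 \cdot 3 \cdot \frac{1}{4} \left(1 + 2 + 6\right) = - 324 \cdot 3 \cdot \frac{1}{4} \cdot 9 = \left(-324\right) \frac{27}{4} = -2187$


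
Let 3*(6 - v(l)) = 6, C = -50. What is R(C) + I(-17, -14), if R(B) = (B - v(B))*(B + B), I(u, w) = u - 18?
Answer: 5365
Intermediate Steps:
v(l) = 4 (v(l) = 6 - 1/3*6 = 6 - 2 = 4)
I(u, w) = -18 + u
R(B) = 2*B*(-4 + B) (R(B) = (B - 1*4)*(B + B) = (B - 4)*(2*B) = (-4 + B)*(2*B) = 2*B*(-4 + B))
R(C) + I(-17, -14) = 2*(-50)*(-4 - 50) + (-18 - 17) = 2*(-50)*(-54) - 35 = 5400 - 35 = 5365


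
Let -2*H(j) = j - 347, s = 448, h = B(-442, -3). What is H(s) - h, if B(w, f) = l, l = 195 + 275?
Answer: -1041/2 ≈ -520.50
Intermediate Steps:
l = 470
B(w, f) = 470
h = 470
H(j) = 347/2 - j/2 (H(j) = -(j - 347)/2 = -(-347 + j)/2 = 347/2 - j/2)
H(s) - h = (347/2 - ½*448) - 1*470 = (347/2 - 224) - 470 = -101/2 - 470 = -1041/2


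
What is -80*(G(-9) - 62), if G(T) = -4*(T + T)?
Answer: -800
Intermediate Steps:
G(T) = -8*T
-80*(G(-9) - 62) = -80*(-8*(-9) - 62) = -80*(72 - 62) = -80*10 = -800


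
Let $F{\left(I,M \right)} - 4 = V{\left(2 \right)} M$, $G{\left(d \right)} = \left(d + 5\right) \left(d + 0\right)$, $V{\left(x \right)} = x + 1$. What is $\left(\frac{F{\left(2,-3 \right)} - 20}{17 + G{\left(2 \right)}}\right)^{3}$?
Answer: $- \frac{15625}{29791} \approx -0.52449$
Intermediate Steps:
$V{\left(x \right)} = 1 + x$
$G{\left(d \right)} = d \left(5 + d\right)$ ($G{\left(d \right)} = \left(5 + d\right) d = d \left(5 + d\right)$)
$F{\left(I,M \right)} = 4 + 3 M$ ($F{\left(I,M \right)} = 4 + \left(1 + 2\right) M = 4 + 3 M$)
$\left(\frac{F{\left(2,-3 \right)} - 20}{17 + G{\left(2 \right)}}\right)^{3} = \left(\frac{\left(4 + 3 \left(-3\right)\right) - 20}{17 + 2 \left(5 + 2\right)}\right)^{3} = \left(\frac{\left(4 - 9\right) - 20}{17 + 2 \cdot 7}\right)^{3} = \left(\frac{-5 - 20}{17 + 14}\right)^{3} = \left(- \frac{25}{31}\right)^{3} = - \frac{15625}{29791}$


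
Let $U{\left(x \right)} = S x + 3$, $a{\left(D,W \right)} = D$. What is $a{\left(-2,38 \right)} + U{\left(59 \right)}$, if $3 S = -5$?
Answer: $- \frac{292}{3} \approx -97.333$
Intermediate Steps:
$S = - \frac{5}{3}$ ($S = \frac{1}{3} \left(-5\right) = - \frac{5}{3} \approx -1.6667$)
$U{\left(x \right)} = 3 - \frac{5 x}{3}$ ($U{\left(x \right)} = - \frac{5 x}{3} + 3 = 3 - \frac{5 x}{3}$)
$a{\left(-2,38 \right)} + U{\left(59 \right)} = -2 + \left(3 - \frac{295}{3}\right) = -2 - \frac{286}{3} = - \frac{292}{3}$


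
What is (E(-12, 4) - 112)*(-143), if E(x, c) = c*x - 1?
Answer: 23023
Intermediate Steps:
E(x, c) = -1 + c*x
(E(-12, 4) - 112)*(-143) = ((-1 + 4*(-12)) - 112)*(-143) = ((-1 - 48) - 112)*(-143) = (-49 - 112)*(-143) = -161*(-143) = 23023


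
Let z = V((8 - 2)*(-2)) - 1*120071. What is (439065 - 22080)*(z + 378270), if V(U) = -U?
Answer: 107670113835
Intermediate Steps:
z = -120059 (z = -(8 - 2)*(-2) - 1*120071 = -6*(-2) - 120071 = -1*(-12) - 120071 = 12 - 120071 = -120059)
(439065 - 22080)*(z + 378270) = (439065 - 22080)*(-120059 + 378270) = 416985*258211 = 107670113835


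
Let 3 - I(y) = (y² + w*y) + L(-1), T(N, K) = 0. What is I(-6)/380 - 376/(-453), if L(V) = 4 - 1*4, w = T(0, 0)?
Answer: 127931/172140 ≈ 0.74318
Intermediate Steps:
w = 0
L(V) = 0 (L(V) = 4 - 4 = 0)
I(y) = 3 - y² (I(y) = 3 - ((y² + 0*y) + 0) = 3 - ((y² + 0) + 0) = 3 - (y² + 0) = 3 - y²)
I(-6)/380 - 376/(-453) = (3 - 1*(-6)²)/380 - 376/(-453) = (3 - 1*36)*(1/380) - 376*(-1/453) = (3 - 36)*(1/380) + 376/453 = -33*1/380 + 376/453 = -33/380 + 376/453 = 127931/172140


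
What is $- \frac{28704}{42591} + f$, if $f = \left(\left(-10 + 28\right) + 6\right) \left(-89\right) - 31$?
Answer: $- \frac{30774467}{14197} \approx -2167.7$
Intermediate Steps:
$f = -2167$ ($f = \left(18 + 6\right) \left(-89\right) - 31 = 24 \left(-89\right) - 31 = -2136 - 31 = -2167$)
$- \frac{28704}{42591} + f = - \frac{28704}{42591} - 2167 = \left(-28704\right) \frac{1}{42591} - 2167 = - \frac{9568}{14197} - 2167 = - \frac{30774467}{14197}$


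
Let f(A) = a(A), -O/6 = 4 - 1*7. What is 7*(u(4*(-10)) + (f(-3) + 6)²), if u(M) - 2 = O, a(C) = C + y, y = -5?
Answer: 168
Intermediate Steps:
a(C) = -5 + C (a(C) = C - 5 = -5 + C)
O = 18 (O = -6*(4 - 1*7) = -6*(4 - 7) = -6*(-3) = 18)
u(M) = 20 (u(M) = 2 + 18 = 20)
f(A) = -5 + A
7*(u(4*(-10)) + (f(-3) + 6)²) = 7*(20 + ((-5 - 3) + 6)²) = 7*(20 + (-8 + 6)²) = 7*(20 + (-2)²) = 7*(20 + 4) = 7*24 = 168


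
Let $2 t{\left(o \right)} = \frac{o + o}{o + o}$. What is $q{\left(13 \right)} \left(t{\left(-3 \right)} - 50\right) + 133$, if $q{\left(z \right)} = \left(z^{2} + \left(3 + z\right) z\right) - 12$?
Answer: $- \frac{35869}{2} \approx -17935.0$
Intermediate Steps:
$t{\left(o \right)} = \frac{1}{2}$ ($t{\left(o \right)} = \frac{\left(o + o\right) \frac{1}{o + o}}{2} = \frac{2 o \frac{1}{2 o}}{2} = \frac{1}{2} \cdot 1 = \frac{1}{2}$)
$q{\left(z \right)} = -12 + z^{2} + z \left(3 + z\right)$ ($q{\left(z \right)} = \left(z^{2} + z \left(3 + z\right)\right) - 12 = -12 + z^{2} + z \left(3 + z\right)$)
$q{\left(13 \right)} \left(t{\left(-3 \right)} - 50\right) + 133 = \left(-12 + 2 \cdot 13^{2} + 3 \cdot 13\right) \left(\frac{1}{2} - 50\right) + 133 = \left(-12 + 2 \cdot 169 + 39\right) \left(- \frac{99}{2}\right) + 133 = \left(-12 + 338 + 39\right) \left(- \frac{99}{2}\right) + 133 = 365 \left(- \frac{99}{2}\right) + 133 = - \frac{36135}{2} + 133 = - \frac{35869}{2}$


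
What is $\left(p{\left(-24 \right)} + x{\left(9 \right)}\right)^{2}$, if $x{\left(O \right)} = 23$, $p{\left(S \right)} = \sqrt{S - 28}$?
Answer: $477 + 92 i \sqrt{13} \approx 477.0 + 331.71 i$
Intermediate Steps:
$p{\left(S \right)} = \sqrt{-28 + S}$
$\left(p{\left(-24 \right)} + x{\left(9 \right)}\right)^{2} = \left(\sqrt{-28 - 24} + 23\right)^{2} = \left(\sqrt{-52} + 23\right)^{2} = \left(2 i \sqrt{13} + 23\right)^{2} = \left(23 + 2 i \sqrt{13}\right)^{2}$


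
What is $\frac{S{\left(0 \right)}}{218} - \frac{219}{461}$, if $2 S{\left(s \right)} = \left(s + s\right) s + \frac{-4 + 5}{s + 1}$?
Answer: $- \frac{95023}{200996} \approx -0.47276$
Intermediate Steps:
$S{\left(s \right)} = s^{2} + \frac{1}{2 \left(1 + s\right)}$ ($S{\left(s \right)} = \frac{\left(s + s\right) s + \frac{-4 + 5}{s + 1}}{2} = \frac{2 s s + 1 \frac{1}{1 + s}}{2} = \frac{2 s^{2} + \frac{1}{1 + s}}{2} = \frac{\frac{1}{1 + s} + 2 s^{2}}{2} = s^{2} + \frac{1}{2 \left(1 + s\right)}$)
$\frac{S{\left(0 \right)}}{218} - \frac{219}{461} = \frac{\frac{1}{1 + 0} \left(\frac{1}{2} + 0^{2} + 0^{3}\right)}{218} - \frac{219}{461} = \frac{\frac{1}{2} + 0 + 0}{1} \cdot \frac{1}{218} - \frac{219}{461} = 1 \cdot \frac{1}{2} \cdot \frac{1}{218} - \frac{219}{461} = \frac{1}{2} \cdot \frac{1}{218} - \frac{219}{461} = \frac{1}{436} - \frac{219}{461} = - \frac{95023}{200996}$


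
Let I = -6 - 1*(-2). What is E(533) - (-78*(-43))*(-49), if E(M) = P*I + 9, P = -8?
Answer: 164387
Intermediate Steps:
I = -4 (I = -6 + 2 = -4)
E(M) = 41 (E(M) = -8*(-4) + 9 = 32 + 9 = 41)
E(533) - (-78*(-43))*(-49) = 41 - (-78*(-43))*(-49) = 41 - 3354*(-49) = 41 - 1*(-164346) = 41 + 164346 = 164387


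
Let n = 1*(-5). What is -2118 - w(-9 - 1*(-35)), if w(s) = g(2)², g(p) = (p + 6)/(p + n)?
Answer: -19126/9 ≈ -2125.1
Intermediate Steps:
n = -5
g(p) = (6 + p)/(-5 + p) (g(p) = (p + 6)/(p - 5) = (6 + p)/(-5 + p))
w(s) = 64/9 (w(s) = ((6 + 2)/(-5 + 2))² = (8/(-3))² = (-⅓*8)² = (-8/3)² = 64/9)
-2118 - w(-9 - 1*(-35)) = -2118 - 1*64/9 = -2118 - 64/9 = -19126/9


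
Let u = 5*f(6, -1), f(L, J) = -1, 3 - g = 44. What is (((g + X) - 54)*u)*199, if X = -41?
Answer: 135320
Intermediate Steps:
g = -41 (g = 3 - 1*44 = 3 - 44 = -41)
u = -5 (u = 5*(-1) = -5)
(((g + X) - 54)*u)*199 = (((-41 - 41) - 54)*(-5))*199 = ((-82 - 54)*(-5))*199 = -136*(-5)*199 = 680*199 = 135320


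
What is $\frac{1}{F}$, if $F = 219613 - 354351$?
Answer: $- \frac{1}{134738} \approx -7.4218 \cdot 10^{-6}$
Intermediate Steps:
$F = -134738$ ($F = 219613 - 354351 = -134738$)
$\frac{1}{F} = \frac{1}{-134738} = - \frac{1}{134738}$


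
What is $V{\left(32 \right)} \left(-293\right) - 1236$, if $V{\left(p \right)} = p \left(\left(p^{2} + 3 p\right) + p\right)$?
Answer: $-10802388$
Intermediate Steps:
$V{\left(p \right)} = p \left(p^{2} + 4 p\right)$
$V{\left(32 \right)} \left(-293\right) - 1236 = 32^{2} \left(4 + 32\right) \left(-293\right) - 1236 = 1024 \cdot 36 \left(-293\right) - 1236 = 36864 \left(-293\right) - 1236 = -10801152 - 1236 = -10802388$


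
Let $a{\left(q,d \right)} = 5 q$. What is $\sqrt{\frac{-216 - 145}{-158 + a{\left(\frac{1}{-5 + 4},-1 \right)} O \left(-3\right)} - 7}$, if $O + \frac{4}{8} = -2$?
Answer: $\frac{i \sqrt{787865}}{391} \approx 2.2701 i$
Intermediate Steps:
$O = - \frac{5}{2}$ ($O = - \frac{1}{2} - 2 = - \frac{5}{2} \approx -2.5$)
$\sqrt{\frac{-216 - 145}{-158 + a{\left(\frac{1}{-5 + 4},-1 \right)} O \left(-3\right)} - 7} = \sqrt{\frac{-216 - 145}{-158 + \frac{5}{-5 + 4} \left(- \frac{5}{2}\right) \left(-3\right)} - 7} = \sqrt{- \frac{361}{-158 + \frac{5}{-1} \left(- \frac{5}{2}\right) \left(-3\right)} - 7} = \sqrt{- \frac{361}{-158 + 5 \left(-1\right) \left(- \frac{5}{2}\right) \left(-3\right)} - 7} = \sqrt{- \frac{361}{-158 + \left(-5\right) \left(- \frac{5}{2}\right) \left(-3\right)} - 7} = \sqrt{- \frac{361}{-158 + \frac{25}{2} \left(-3\right)} - 7} = \sqrt{- \frac{361}{-158 - \frac{75}{2}} - 7} = \sqrt{- \frac{361}{- \frac{391}{2}} - 7} = \sqrt{\left(-361\right) \left(- \frac{2}{391}\right) - 7} = \sqrt{\frac{722}{391} - 7} = \sqrt{- \frac{2015}{391}} = \frac{i \sqrt{787865}}{391}$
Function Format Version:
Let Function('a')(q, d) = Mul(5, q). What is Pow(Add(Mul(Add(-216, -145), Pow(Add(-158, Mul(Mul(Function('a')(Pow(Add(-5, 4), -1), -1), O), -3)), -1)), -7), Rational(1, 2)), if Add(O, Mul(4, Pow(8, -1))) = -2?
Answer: Mul(Rational(1, 391), I, Pow(787865, Rational(1, 2))) ≈ Mul(2.2701, I)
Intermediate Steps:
O = Rational(-5, 2) (O = Add(Rational(-1, 2), -2) = Rational(-5, 2) ≈ -2.5000)
Pow(Add(Mul(Add(-216, -145), Pow(Add(-158, Mul(Mul(Function('a')(Pow(Add(-5, 4), -1), -1), O), -3)), -1)), -7), Rational(1, 2)) = Pow(Add(Mul(Add(-216, -145), Pow(Add(-158, Mul(Mul(Mul(5, Pow(Add(-5, 4), -1)), Rational(-5, 2)), -3)), -1)), -7), Rational(1, 2)) = Pow(Add(Mul(-361, Pow(Add(-158, Mul(Mul(Mul(5, Pow(-1, -1)), Rational(-5, 2)), -3)), -1)), -7), Rational(1, 2)) = Pow(Add(Mul(-361, Pow(Add(-158, Mul(Mul(Mul(5, -1), Rational(-5, 2)), -3)), -1)), -7), Rational(1, 2)) = Pow(Add(Mul(-361, Pow(Add(-158, Mul(Mul(-5, Rational(-5, 2)), -3)), -1)), -7), Rational(1, 2)) = Pow(Add(Mul(-361, Pow(Add(-158, Mul(Rational(25, 2), -3)), -1)), -7), Rational(1, 2)) = Pow(Add(Mul(-361, Pow(Add(-158, Rational(-75, 2)), -1)), -7), Rational(1, 2)) = Pow(Add(Mul(-361, Pow(Rational(-391, 2), -1)), -7), Rational(1, 2)) = Pow(Add(Mul(-361, Rational(-2, 391)), -7), Rational(1, 2)) = Pow(Add(Rational(722, 391), -7), Rational(1, 2)) = Pow(Rational(-2015, 391), Rational(1, 2)) = Mul(Rational(1, 391), I, Pow(787865, Rational(1, 2)))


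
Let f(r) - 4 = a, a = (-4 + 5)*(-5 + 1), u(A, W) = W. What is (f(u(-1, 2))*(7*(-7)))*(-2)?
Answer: 0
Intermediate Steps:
a = -4 (a = 1*(-4) = -4)
f(r) = 0 (f(r) = 4 - 4 = 0)
(f(u(-1, 2))*(7*(-7)))*(-2) = (0*(7*(-7)))*(-2) = (0*(-49))*(-2) = 0*(-2) = 0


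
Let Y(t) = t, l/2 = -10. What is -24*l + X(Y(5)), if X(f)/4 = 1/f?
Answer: 2404/5 ≈ 480.80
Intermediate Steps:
l = -20 (l = 2*(-10) = -20)
X(f) = 4/f
-24*l + X(Y(5)) = -24*(-20) + 4/5 = 480 + 4*(⅕) = 480 + ⅘ = 2404/5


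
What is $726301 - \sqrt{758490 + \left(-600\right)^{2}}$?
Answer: $726301 - \sqrt{1118490} \approx 7.2524 \cdot 10^{5}$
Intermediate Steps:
$726301 - \sqrt{758490 + \left(-600\right)^{2}} = 726301 - \sqrt{758490 + 360000} = 726301 - \sqrt{1118490}$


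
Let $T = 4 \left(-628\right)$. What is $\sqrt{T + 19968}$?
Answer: $4 \sqrt{1091} \approx 132.12$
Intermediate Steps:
$T = -2512$
$\sqrt{T + 19968} = \sqrt{-2512 + 19968} = \sqrt{17456} = 4 \sqrt{1091}$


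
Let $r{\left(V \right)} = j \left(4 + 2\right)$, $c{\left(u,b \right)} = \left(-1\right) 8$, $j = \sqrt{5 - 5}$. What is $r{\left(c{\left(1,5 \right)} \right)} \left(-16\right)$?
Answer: $0$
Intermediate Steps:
$j = 0$ ($j = \sqrt{0} = 0$)
$c{\left(u,b \right)} = -8$
$r{\left(V \right)} = 0$ ($r{\left(V \right)} = 0 \left(4 + 2\right) = 0 \cdot 6 = 0$)
$r{\left(c{\left(1,5 \right)} \right)} \left(-16\right) = 0 \left(-16\right) = 0$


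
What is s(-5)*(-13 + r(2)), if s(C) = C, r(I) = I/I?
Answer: 60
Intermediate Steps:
r(I) = 1
s(-5)*(-13 + r(2)) = -5*(-13 + 1) = -5*(-12) = 60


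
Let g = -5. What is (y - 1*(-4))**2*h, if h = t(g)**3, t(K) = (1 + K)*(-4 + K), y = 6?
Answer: 4665600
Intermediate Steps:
h = 46656 (h = (-4 + (-5)**2 - 3*(-5))**3 = (-4 + 25 + 15)**3 = 36**3 = 46656)
(y - 1*(-4))**2*h = (6 - 1*(-4))**2*46656 = (6 + 4)**2*46656 = 10**2*46656 = 100*46656 = 4665600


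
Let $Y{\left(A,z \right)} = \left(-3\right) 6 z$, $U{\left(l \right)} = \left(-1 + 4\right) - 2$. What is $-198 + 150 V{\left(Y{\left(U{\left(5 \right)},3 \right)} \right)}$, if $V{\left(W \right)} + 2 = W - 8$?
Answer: $-9798$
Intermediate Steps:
$U{\left(l \right)} = 1$ ($U{\left(l \right)} = 3 - 2 = 1$)
$Y{\left(A,z \right)} = - 18 z$
$V{\left(W \right)} = -10 + W$ ($V{\left(W \right)} = -2 + \left(W - 8\right) = -2 + \left(-8 + W\right) = -10 + W$)
$-198 + 150 V{\left(Y{\left(U{\left(5 \right)},3 \right)} \right)} = -198 + 150 \left(-10 - 54\right) = -198 + 150 \left(-64\right) = -198 - 9600 = -9798$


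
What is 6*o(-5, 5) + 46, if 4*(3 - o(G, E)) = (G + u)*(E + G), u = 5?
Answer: 64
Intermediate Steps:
o(G, E) = 3 - (5 + G)*(E + G)/4 (o(G, E) = 3 - (G + 5)*(E + G)/4 = 3 - (5 + G)*(E + G)/4)
6*o(-5, 5) + 46 = 6*(3 - 5/4*5 - 5/4*(-5) - ¼*(-5)² - ¼*5*(-5)) + 46 = 6*(3 - 25/4 + 25/4 - ¼*25 + 25/4) + 46 = 6*(3 - 25/4 + 25/4 - 25/4 + 25/4) + 46 = 6*3 + 46 = 18 + 46 = 64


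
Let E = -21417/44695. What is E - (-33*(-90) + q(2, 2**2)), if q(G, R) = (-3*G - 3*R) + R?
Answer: -132139837/44695 ≈ -2956.5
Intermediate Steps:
q(G, R) = -3*G - 2*R
E = -21417/44695 (E = -21417*1/44695 = -21417/44695 ≈ -0.47918)
E - (-33*(-90) + q(2, 2**2)) = -21417/44695 - (-33*(-90) + (-3*2 - 2*2**2)) = -21417/44695 - (2970 + (-6 - 2*4)) = -21417/44695 - (2970 + (-6 - 8)) = -21417/44695 - (2970 - 14) = -21417/44695 - 1*2956 = -21417/44695 - 2956 = -132139837/44695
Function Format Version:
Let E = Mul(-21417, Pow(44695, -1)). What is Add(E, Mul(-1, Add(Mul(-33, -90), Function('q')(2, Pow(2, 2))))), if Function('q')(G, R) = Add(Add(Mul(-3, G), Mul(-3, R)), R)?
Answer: Rational(-132139837, 44695) ≈ -2956.5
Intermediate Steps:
Function('q')(G, R) = Add(Mul(-3, G), Mul(-2, R))
E = Rational(-21417, 44695) (E = Mul(-21417, Rational(1, 44695)) = Rational(-21417, 44695) ≈ -0.47918)
Add(E, Mul(-1, Add(Mul(-33, -90), Function('q')(2, Pow(2, 2))))) = Add(Rational(-21417, 44695), Mul(-1, Add(Mul(-33, -90), Add(Mul(-3, 2), Mul(-2, Pow(2, 2)))))) = Add(Rational(-21417, 44695), Mul(-1, Add(2970, Add(-6, Mul(-2, 4))))) = Add(Rational(-21417, 44695), Mul(-1, Add(2970, Add(-6, -8)))) = Add(Rational(-21417, 44695), Mul(-1, Add(2970, -14))) = Add(Rational(-21417, 44695), Mul(-1, 2956)) = Add(Rational(-21417, 44695), -2956) = Rational(-132139837, 44695)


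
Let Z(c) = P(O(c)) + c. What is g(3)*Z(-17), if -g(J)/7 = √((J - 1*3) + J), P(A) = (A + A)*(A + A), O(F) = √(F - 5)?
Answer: 735*√3 ≈ 1273.1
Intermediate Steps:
O(F) = √(-5 + F)
P(A) = 4*A² (P(A) = (2*A)*(2*A) = 4*A²)
Z(c) = -20 + 5*c (Z(c) = 4*(√(-5 + c))² + c = 4*(-5 + c) + c = (-20 + 4*c) + c = -20 + 5*c)
g(J) = -7*√(-3 + 2*J) (g(J) = -7*√((J - 1*3) + J) = -7*√((J - 3) + J) = -7*√((-3 + J) + J) = -7*√(-3 + 2*J))
g(3)*Z(-17) = (-7*√(-3 + 2*3))*(-20 + 5*(-17)) = (-7*√(-3 + 6))*(-20 - 85) = -7*√3*(-105) = 735*√3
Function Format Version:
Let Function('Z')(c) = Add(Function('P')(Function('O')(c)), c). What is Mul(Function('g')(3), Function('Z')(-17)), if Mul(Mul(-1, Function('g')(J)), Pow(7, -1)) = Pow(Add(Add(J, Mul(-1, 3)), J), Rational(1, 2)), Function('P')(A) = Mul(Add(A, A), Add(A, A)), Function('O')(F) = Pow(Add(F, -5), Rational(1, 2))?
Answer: Mul(735, Pow(3, Rational(1, 2))) ≈ 1273.1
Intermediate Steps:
Function('O')(F) = Pow(Add(-5, F), Rational(1, 2))
Function('P')(A) = Mul(4, Pow(A, 2)) (Function('P')(A) = Mul(Mul(2, A), Mul(2, A)) = Mul(4, Pow(A, 2)))
Function('Z')(c) = Add(-20, Mul(5, c)) (Function('Z')(c) = Add(Mul(4, Pow(Pow(Add(-5, c), Rational(1, 2)), 2)), c) = Add(Mul(4, Add(-5, c)), c) = Add(Add(-20, Mul(4, c)), c) = Add(-20, Mul(5, c)))
Function('g')(J) = Mul(-7, Pow(Add(-3, Mul(2, J)), Rational(1, 2))) (Function('g')(J) = Mul(-7, Pow(Add(Add(J, Mul(-1, 3)), J), Rational(1, 2))) = Mul(-7, Pow(Add(Add(J, -3), J), Rational(1, 2))) = Mul(-7, Pow(Add(Add(-3, J), J), Rational(1, 2))) = Mul(-7, Pow(Add(-3, Mul(2, J)), Rational(1, 2))))
Mul(Function('g')(3), Function('Z')(-17)) = Mul(Mul(-7, Pow(Add(-3, Mul(2, 3)), Rational(1, 2))), Add(-20, Mul(5, -17))) = Mul(Mul(-7, Pow(Add(-3, 6), Rational(1, 2))), Add(-20, -85)) = Mul(Mul(-7, Pow(3, Rational(1, 2))), -105) = Mul(735, Pow(3, Rational(1, 2)))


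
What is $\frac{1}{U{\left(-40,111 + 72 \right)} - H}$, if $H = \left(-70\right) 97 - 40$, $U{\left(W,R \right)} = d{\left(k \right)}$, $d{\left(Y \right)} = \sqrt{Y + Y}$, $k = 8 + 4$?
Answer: $\frac{3415}{23324438} - \frac{\sqrt{6}}{23324438} \approx 0.00014631$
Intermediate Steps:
$k = 12$
$d{\left(Y \right)} = \sqrt{2} \sqrt{Y}$ ($d{\left(Y \right)} = \sqrt{2 Y} = \sqrt{2} \sqrt{Y}$)
$U{\left(W,R \right)} = 2 \sqrt{6}$ ($U{\left(W,R \right)} = \sqrt{2} \sqrt{12} = \sqrt{2} \cdot 2 \sqrt{3} = 2 \sqrt{6}$)
$H = -6830$ ($H = -6790 - 40 = -6830$)
$\frac{1}{U{\left(-40,111 + 72 \right)} - H} = \frac{1}{2 \sqrt{6} - -6830} = \frac{1}{2 \sqrt{6} + 6830} = \frac{1}{6830 + 2 \sqrt{6}}$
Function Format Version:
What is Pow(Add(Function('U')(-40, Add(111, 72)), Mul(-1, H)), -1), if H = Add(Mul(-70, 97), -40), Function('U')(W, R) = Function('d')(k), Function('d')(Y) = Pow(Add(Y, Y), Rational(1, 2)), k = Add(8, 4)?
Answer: Add(Rational(3415, 23324438), Mul(Rational(-1, 23324438), Pow(6, Rational(1, 2)))) ≈ 0.00014631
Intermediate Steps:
k = 12
Function('d')(Y) = Mul(Pow(2, Rational(1, 2)), Pow(Y, Rational(1, 2))) (Function('d')(Y) = Pow(Mul(2, Y), Rational(1, 2)) = Mul(Pow(2, Rational(1, 2)), Pow(Y, Rational(1, 2))))
Function('U')(W, R) = Mul(2, Pow(6, Rational(1, 2))) (Function('U')(W, R) = Mul(Pow(2, Rational(1, 2)), Pow(12, Rational(1, 2))) = Mul(Pow(2, Rational(1, 2)), Mul(2, Pow(3, Rational(1, 2)))) = Mul(2, Pow(6, Rational(1, 2))))
H = -6830 (H = Add(-6790, -40) = -6830)
Pow(Add(Function('U')(-40, Add(111, 72)), Mul(-1, H)), -1) = Pow(Add(Mul(2, Pow(6, Rational(1, 2))), Mul(-1, -6830)), -1) = Pow(Add(Mul(2, Pow(6, Rational(1, 2))), 6830), -1) = Pow(Add(6830, Mul(2, Pow(6, Rational(1, 2)))), -1)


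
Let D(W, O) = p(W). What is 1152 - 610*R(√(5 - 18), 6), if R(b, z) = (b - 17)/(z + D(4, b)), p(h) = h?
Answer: 2189 - 61*I*√13 ≈ 2189.0 - 219.94*I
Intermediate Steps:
D(W, O) = W
R(b, z) = (-17 + b)/(4 + z) (R(b, z) = (b - 17)/(z + 4) = (-17 + b)/(4 + z))
1152 - 610*R(√(5 - 18), 6) = 1152 - 610*(-17 + √(5 - 18))/(4 + 6) = 1152 - 610*(-17 + √(-13))/10 = 1152 - 61*(-17 + I*√13) = 1152 - 610*(-17/10 + I*√13/10) = 1152 + (1037 - 61*I*√13) = 2189 - 61*I*√13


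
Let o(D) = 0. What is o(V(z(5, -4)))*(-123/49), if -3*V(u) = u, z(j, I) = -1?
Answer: 0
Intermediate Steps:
V(u) = -u/3
o(V(z(5, -4)))*(-123/49) = 0*(-123/49) = 0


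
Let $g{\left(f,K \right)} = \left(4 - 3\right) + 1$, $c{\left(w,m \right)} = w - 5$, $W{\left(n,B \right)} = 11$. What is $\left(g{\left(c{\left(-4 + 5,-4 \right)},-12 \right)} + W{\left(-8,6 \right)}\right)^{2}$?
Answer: $169$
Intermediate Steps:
$c{\left(w,m \right)} = -5 + w$
$g{\left(f,K \right)} = 2$ ($g{\left(f,K \right)} = 1 + 1 = 2$)
$\left(g{\left(c{\left(-4 + 5,-4 \right)},-12 \right)} + W{\left(-8,6 \right)}\right)^{2} = \left(2 + 11\right)^{2} = 13^{2} = 169$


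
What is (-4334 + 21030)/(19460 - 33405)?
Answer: -16696/13945 ≈ -1.1973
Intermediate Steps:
(-4334 + 21030)/(19460 - 33405) = 16696/(-13945) = 16696*(-1/13945) = -16696/13945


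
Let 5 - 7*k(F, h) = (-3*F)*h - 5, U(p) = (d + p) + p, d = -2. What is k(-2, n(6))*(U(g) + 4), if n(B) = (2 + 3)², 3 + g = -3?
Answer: 200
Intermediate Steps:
g = -6 (g = -3 - 3 = -6)
U(p) = -2 + 2*p (U(p) = (-2 + p) + p = -2 + 2*p)
n(B) = 25 (n(B) = 5² = 25)
k(F, h) = 10/7 + 3*F*h/7 (k(F, h) = 5/7 - ((-3*F)*h - 5)/7 = 5/7 - (-3*F*h - 5)/7 = 5/7 - (-5 - 3*F*h)/7 = 5/7 + (5/7 + 3*F*h/7) = 10/7 + 3*F*h/7)
k(-2, n(6))*(U(g) + 4) = (10/7 + (3/7)*(-2)*25)*((-2 + 2*(-6)) + 4) = (10/7 - 150/7)*((-2 - 12) + 4) = -20*(-14 + 4) = -20*(-10) = 200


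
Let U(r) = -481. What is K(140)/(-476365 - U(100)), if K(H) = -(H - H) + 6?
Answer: -1/79314 ≈ -1.2608e-5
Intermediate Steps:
K(H) = 6 (K(H) = -1*0 + 6 = 0 + 6 = 6)
K(140)/(-476365 - U(100)) = 6/(-476365 - 1*(-481)) = 6/(-476365 + 481) = 6/(-475884) = 6*(-1/475884) = -1/79314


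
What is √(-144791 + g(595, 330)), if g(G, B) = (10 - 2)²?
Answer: I*√144727 ≈ 380.43*I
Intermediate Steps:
g(G, B) = 64 (g(G, B) = 8² = 64)
√(-144791 + g(595, 330)) = √(-144791 + 64) = √(-144727) = I*√144727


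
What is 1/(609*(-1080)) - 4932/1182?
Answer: -540646037/129570840 ≈ -4.1726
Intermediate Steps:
1/(609*(-1080)) - 4932/1182 = (1/609)*(-1/1080) - 4932*1/1182 = -1/657720 - 822/197 = -540646037/129570840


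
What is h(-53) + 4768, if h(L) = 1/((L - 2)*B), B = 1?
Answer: 262239/55 ≈ 4768.0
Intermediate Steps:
h(L) = 1/(-2 + L) (h(L) = 1/((L - 2)*1) = 1/((-2 + L)*1) = 1/(-2 + L))
h(-53) + 4768 = 1/(-2 - 53) + 4768 = 1/(-55) + 4768 = -1/55 + 4768 = 262239/55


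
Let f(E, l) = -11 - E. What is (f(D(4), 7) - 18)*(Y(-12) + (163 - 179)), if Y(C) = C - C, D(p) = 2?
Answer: 496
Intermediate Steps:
Y(C) = 0
(f(D(4), 7) - 18)*(Y(-12) + (163 - 179)) = ((-11 - 1*2) - 18)*(0 + (163 - 179)) = ((-11 - 2) - 18)*(0 - 16) = (-13 - 18)*(-16) = -31*(-16) = 496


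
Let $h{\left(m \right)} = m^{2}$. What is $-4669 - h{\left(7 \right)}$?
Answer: $-4718$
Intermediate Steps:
$-4669 - h{\left(7 \right)} = -4669 - 7^{2} = -4669 - 49 = -4718$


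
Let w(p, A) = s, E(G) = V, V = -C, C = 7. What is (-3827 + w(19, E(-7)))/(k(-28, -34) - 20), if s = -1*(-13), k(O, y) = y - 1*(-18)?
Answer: 1907/18 ≈ 105.94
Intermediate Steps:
V = -7 (V = -1*7 = -7)
k(O, y) = 18 + y (k(O, y) = y + 18 = 18 + y)
E(G) = -7
s = 13
w(p, A) = 13
(-3827 + w(19, E(-7)))/(k(-28, -34) - 20) = (-3827 + 13)/((18 - 34) - 20) = -3814/(-16 - 20) = -3814/(-36) = -3814*(-1/36) = 1907/18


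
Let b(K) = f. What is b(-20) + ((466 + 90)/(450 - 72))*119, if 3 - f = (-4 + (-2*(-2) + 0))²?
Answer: 4807/27 ≈ 178.04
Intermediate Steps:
f = 3 (f = 3 - (-4 + (-2*(-2) + 0))² = 3 - (-4 + (4 + 0))² = 3 - (-4 + 4)² = 3 - 1*0² = 3 - 1*0 = 3 + 0 = 3)
b(K) = 3
b(-20) + ((466 + 90)/(450 - 72))*119 = 3 + ((466 + 90)/(450 - 72))*119 = 3 + (556/378)*119 = 3 + (556*(1/378))*119 = 3 + (278/189)*119 = 3 + 4726/27 = 4807/27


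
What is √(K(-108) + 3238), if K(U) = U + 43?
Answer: √3173 ≈ 56.329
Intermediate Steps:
K(U) = 43 + U
√(K(-108) + 3238) = √((43 - 108) + 3238) = √(-65 + 3238) = √3173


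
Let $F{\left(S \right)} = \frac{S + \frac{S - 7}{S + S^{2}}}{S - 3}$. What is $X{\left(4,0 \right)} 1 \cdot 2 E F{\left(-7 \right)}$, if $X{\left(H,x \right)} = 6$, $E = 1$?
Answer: $\frac{44}{5} \approx 8.8$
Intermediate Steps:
$F{\left(S \right)} = \frac{S + \frac{-7 + S}{S + S^{2}}}{-3 + S}$
$X{\left(4,0 \right)} 1 \cdot 2 E F{\left(-7 \right)} = 6 \cdot 1 \cdot 2 \cdot 1 \frac{7 - -7 - \left(-7\right)^{2} - \left(-7\right)^{3}}{\left(-7\right) \left(3 - \left(-7\right)^{2} + 2 \left(-7\right)\right)} = 6 \cdot 2 \cdot 1 \left(- \frac{7 + 7 - 49 - -343}{7 \left(3 - 49 - 14\right)}\right) = 6 \cdot 2 \left(- \frac{7 + 7 - 49 + 343}{7 \left(3 - 49 - 14\right)}\right) = 12 \left(\left(- \frac{1}{7}\right) \frac{1}{-60} \cdot 308\right) = 12 \left(\left(- \frac{1}{7}\right) \left(- \frac{1}{60}\right) 308\right) = 12 \cdot \frac{11}{15} = \frac{44}{5}$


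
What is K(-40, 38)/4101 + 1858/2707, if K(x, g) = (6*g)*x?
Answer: -5689394/3700469 ≈ -1.5375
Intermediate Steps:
K(x, g) = 6*g*x
K(-40, 38)/4101 + 1858/2707 = (6*38*(-40))/4101 + 1858/2707 = -9120*1/4101 + 1858*(1/2707) = -3040/1367 + 1858/2707 = -5689394/3700469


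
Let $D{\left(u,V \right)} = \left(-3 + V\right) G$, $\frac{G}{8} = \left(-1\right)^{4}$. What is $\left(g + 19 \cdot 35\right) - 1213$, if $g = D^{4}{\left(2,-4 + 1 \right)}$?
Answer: $5307868$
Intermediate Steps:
$G = 8$ ($G = 8 \left(-1\right)^{4} = 8 \cdot 1 = 8$)
$D{\left(u,V \right)} = -24 + 8 V$ ($D{\left(u,V \right)} = \left(-3 + V\right) 8 = -24 + 8 V$)
$g = 5308416$ ($g = \left(-24 + 8 \left(-4 + 1\right)\right)^{4} = \left(-24 + 8 \left(-3\right)\right)^{4} = \left(-24 - 24\right)^{4} = \left(-48\right)^{4} = 5308416$)
$\left(g + 19 \cdot 35\right) - 1213 = \left(5308416 + 19 \cdot 35\right) - 1213 = \left(5308416 + 665\right) - 1213 = 5309081 - 1213 = 5307868$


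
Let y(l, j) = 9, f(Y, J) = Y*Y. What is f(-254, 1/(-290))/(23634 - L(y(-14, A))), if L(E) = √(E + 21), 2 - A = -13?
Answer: 254128524/93094321 + 32258*√30/279282963 ≈ 2.7304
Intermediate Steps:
A = 15 (A = 2 - 1*(-13) = 2 + 13 = 15)
f(Y, J) = Y²
L(E) = √(21 + E)
f(-254, 1/(-290))/(23634 - L(y(-14, A))) = (-254)²/(23634 - √(21 + 9)) = 64516/(23634 - √30)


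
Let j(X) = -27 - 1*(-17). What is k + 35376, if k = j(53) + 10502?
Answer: 45868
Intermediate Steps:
j(X) = -10 (j(X) = -27 + 17 = -10)
k = 10492 (k = -10 + 10502 = 10492)
k + 35376 = 10492 + 35376 = 45868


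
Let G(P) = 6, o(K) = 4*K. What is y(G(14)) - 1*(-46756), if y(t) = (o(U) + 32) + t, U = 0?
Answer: 46794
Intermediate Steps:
y(t) = 32 + t (y(t) = (4*0 + 32) + t = (0 + 32) + t = 32 + t)
y(G(14)) - 1*(-46756) = (32 + 6) - 1*(-46756) = 38 + 46756 = 46794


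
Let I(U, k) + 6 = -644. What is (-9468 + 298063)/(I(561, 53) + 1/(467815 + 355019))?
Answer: -237465778230/534842099 ≈ -443.99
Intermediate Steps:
I(U, k) = -650 (I(U, k) = -6 - 644 = -650)
(-9468 + 298063)/(I(561, 53) + 1/(467815 + 355019)) = (-9468 + 298063)/(-650 + 1/(467815 + 355019)) = 288595/(-650 + 1/822834) = 288595/(-534842099/822834) = 288595*(-822834/534842099) = -237465778230/534842099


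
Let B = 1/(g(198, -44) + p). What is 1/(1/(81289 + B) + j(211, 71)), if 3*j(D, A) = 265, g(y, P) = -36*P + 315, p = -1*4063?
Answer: 175909395/15538665389 ≈ 0.011321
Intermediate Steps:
p = -4063
g(y, P) = 315 - 36*P
j(D, A) = 265/3 (j(D, A) = (⅓)*265 = 265/3)
B = -1/2164 (B = 1/((315 - 36*(-44)) - 4063) = 1/((315 + 1584) - 4063) = 1/(1899 - 4063) = 1/(-2164) = -1/2164 ≈ -0.00046211)
1/(1/(81289 + B) + j(211, 71)) = 1/(1/(81289 - 1/2164) + 265/3) = 1/(1/(175909395/2164) + 265/3) = 1/(2164/175909395 + 265/3) = 1/(15538665389/175909395) = 175909395/15538665389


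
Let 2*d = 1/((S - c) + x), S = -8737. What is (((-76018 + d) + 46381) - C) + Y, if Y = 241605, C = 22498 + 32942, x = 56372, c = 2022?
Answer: 14279423329/91226 ≈ 1.5653e+5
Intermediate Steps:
C = 55440
d = 1/91226 (d = 1/(2*((-8737 - 1*2022) + 56372)) = 1/(2*((-8737 - 2022) + 56372)) = 1/(2*(-10759 + 56372)) = (1/2)/45613 = (1/2)*(1/45613) = 1/91226 ≈ 1.0962e-5)
(((-76018 + d) + 46381) - C) + Y = (((-76018 + 1/91226) + 46381) - 1*55440) + 241605 = ((-6934818067/91226 + 46381) - 55440) + 241605 = (-2703664961/91226 - 55440) + 241605 = -7761234401/91226 + 241605 = 14279423329/91226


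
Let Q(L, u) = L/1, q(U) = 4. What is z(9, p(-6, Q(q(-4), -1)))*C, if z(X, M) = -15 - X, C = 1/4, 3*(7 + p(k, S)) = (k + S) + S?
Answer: -6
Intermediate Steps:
Q(L, u) = L (Q(L, u) = L*1 = L)
p(k, S) = -7 + k/3 + 2*S/3 (p(k, S) = -7 + ((k + S) + S)/3 = -7 + ((S + k) + S)/3 = -7 + (k + 2*S)/3 = -7 + (k/3 + 2*S/3) = -7 + k/3 + 2*S/3)
C = ¼ ≈ 0.25000
z(9, p(-6, Q(q(-4), -1)))*C = (-15 - 1*9)*(¼) = (-15 - 9)*(¼) = -24*¼ = -6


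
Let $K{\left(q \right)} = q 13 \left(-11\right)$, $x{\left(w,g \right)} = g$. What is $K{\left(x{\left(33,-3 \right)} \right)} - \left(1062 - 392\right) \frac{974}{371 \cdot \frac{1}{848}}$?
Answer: $- \frac{10438277}{7} \approx -1.4912 \cdot 10^{6}$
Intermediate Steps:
$K{\left(q \right)} = - 143 q$ ($K{\left(q \right)} = 13 q \left(-11\right) = - 143 q$)
$K{\left(x{\left(33,-3 \right)} \right)} - \left(1062 - 392\right) \frac{974}{371 \cdot \frac{1}{848}} = \left(-143\right) \left(-3\right) - \left(1062 - 392\right) \frac{974}{371 \cdot \frac{1}{848}} = 429 - 670 \frac{974}{371 \cdot \frac{1}{848}} = 429 - 670 \frac{974}{\frac{7}{16}} = 429 - 670 \cdot 974 \cdot \frac{16}{7} = 429 - 670 \cdot \frac{15584}{7} = 429 - \frac{10441280}{7} = - \frac{10438277}{7}$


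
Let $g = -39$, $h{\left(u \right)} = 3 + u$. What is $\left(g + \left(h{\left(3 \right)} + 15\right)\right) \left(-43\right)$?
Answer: $774$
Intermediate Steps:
$\left(g + \left(h{\left(3 \right)} + 15\right)\right) \left(-43\right) = \left(-39 + \left(\left(3 + 3\right) + 15\right)\right) \left(-43\right) = \left(-39 + \left(6 + 15\right)\right) \left(-43\right) = \left(-39 + 21\right) \left(-43\right) = \left(-18\right) \left(-43\right) = 774$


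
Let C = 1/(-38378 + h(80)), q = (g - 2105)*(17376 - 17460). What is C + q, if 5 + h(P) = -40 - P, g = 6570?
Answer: -14440935181/38503 ≈ -3.7506e+5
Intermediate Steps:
h(P) = -45 - P (h(P) = -5 + (-40 - P) = -45 - P)
q = -375060 (q = (6570 - 2105)*(17376 - 17460) = 4465*(-84) = -375060)
C = -1/38503 (C = 1/(-38378 + (-45 - 1*80)) = 1/(-38378 + (-45 - 80)) = 1/(-38378 - 125) = 1/(-38503) = -1/38503 ≈ -2.5972e-5)
C + q = -1/38503 - 375060 = -14440935181/38503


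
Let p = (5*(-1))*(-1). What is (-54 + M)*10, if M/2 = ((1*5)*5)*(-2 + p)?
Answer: 960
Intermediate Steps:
p = 5 (p = -5*(-1) = 5)
M = 150 (M = 2*(((1*5)*5)*(-2 + 5)) = 2*((5*5)*3) = 2*(25*3) = 2*75 = 150)
(-54 + M)*10 = (-54 + 150)*10 = 96*10 = 960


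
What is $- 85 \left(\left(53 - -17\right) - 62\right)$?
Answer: $-680$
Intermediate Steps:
$- 85 \left(\left(53 - -17\right) - 62\right) = - 85 \left(\left(53 + 17\right) - 62\right) = - 85 \left(70 - 62\right) = \left(-85\right) 8 = -680$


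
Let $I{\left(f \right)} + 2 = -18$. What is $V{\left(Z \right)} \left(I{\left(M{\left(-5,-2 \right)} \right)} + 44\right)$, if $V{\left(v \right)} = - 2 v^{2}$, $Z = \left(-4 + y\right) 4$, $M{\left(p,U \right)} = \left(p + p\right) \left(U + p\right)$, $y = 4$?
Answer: $0$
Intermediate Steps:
$M{\left(p,U \right)} = 2 p \left(U + p\right)$
$I{\left(f \right)} = -20$ ($I{\left(f \right)} = -2 - 18 = -20$)
$Z = 0$ ($Z = \left(-4 + 4\right) 4 = 0 \cdot 4 = 0$)
$V{\left(Z \right)} \left(I{\left(M{\left(-5,-2 \right)} \right)} + 44\right) = - 2 \cdot 0^{2} \left(-20 + 44\right) = \left(-2\right) 0 \cdot 24 = 0 \cdot 24 = 0$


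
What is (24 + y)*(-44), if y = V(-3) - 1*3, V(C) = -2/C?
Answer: -2860/3 ≈ -953.33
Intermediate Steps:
y = -7/3 (y = -2/(-3) - 1*3 = -2*(-⅓) - 3 = ⅔ - 3 = -7/3 ≈ -2.3333)
(24 + y)*(-44) = (24 - 7/3)*(-44) = (65/3)*(-44) = -2860/3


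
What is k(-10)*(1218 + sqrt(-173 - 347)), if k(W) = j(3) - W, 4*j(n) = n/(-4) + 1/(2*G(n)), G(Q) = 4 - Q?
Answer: 96831/8 + 159*I*sqrt(130)/8 ≈ 12104.0 + 226.61*I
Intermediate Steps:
j(n) = -n/16 + 1/(8*(4 - n)) (j(n) = (n/(-4) + 1/(2*(4 - n)))/4 = (n*(-1/4) + 1/(2*(4 - n)))/4 = (-n/4 + 1/(2*(4 - n)))/4 = (1/(2*(4 - n)) - n/4)/4 = -n/16 + 1/(8*(4 - n)))
k(W) = -1/16 - W (k(W) = (-2 - 1*3*(-4 + 3))/(16*(-4 + 3)) - W = (1/16)*(-2 - 1*3*(-1))/(-1) - W = (1/16)*(-1)*(-2 + 3) - W = (1/16)*(-1)*1 - W = -1/16 - W)
k(-10)*(1218 + sqrt(-173 - 347)) = (-1/16 - 1*(-10))*(1218 + sqrt(-173 - 347)) = (-1/16 + 10)*(1218 + sqrt(-520)) = 159*(1218 + 2*I*sqrt(130))/16 = 96831/8 + 159*I*sqrt(130)/8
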